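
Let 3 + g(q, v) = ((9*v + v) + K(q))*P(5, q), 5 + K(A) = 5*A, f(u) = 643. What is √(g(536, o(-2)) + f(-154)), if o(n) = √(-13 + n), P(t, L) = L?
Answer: 2*√(358610 + 1340*I*√15) ≈ 1197.7 + 8.6662*I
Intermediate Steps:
K(A) = -5 + 5*A
g(q, v) = -3 + q*(-5 + 5*q + 10*v) (g(q, v) = -3 + ((9*v + v) + (-5 + 5*q))*q = -3 + (10*v + (-5 + 5*q))*q = -3 + (-5 + 5*q + 10*v)*q = -3 + q*(-5 + 5*q + 10*v))
√(g(536, o(-2)) + f(-154)) = √((-3 + 5*536*(-1 + 536) + 10*536*√(-13 - 2)) + 643) = √((-3 + 5*536*535 + 10*536*√(-15)) + 643) = √((-3 + 1433800 + 10*536*(I*√15)) + 643) = √((-3 + 1433800 + 5360*I*√15) + 643) = √((1433797 + 5360*I*√15) + 643) = √(1434440 + 5360*I*√15)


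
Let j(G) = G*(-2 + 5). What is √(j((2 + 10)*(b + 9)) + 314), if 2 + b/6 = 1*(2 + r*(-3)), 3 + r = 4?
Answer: I*√10 ≈ 3.1623*I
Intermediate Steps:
r = 1 (r = -3 + 4 = 1)
b = -18 (b = -12 + 6*(1*(2 + 1*(-3))) = -12 + 6*(1*(2 - 3)) = -12 + 6*(1*(-1)) = -12 + 6*(-1) = -12 - 6 = -18)
j(G) = 3*G (j(G) = G*3 = 3*G)
√(j((2 + 10)*(b + 9)) + 314) = √(3*((2 + 10)*(-18 + 9)) + 314) = √(3*(12*(-9)) + 314) = √(3*(-108) + 314) = √(-324 + 314) = √(-10) = I*√10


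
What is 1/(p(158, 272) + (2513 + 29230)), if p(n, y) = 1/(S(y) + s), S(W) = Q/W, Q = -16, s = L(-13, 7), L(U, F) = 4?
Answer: 67/2126798 ≈ 3.1503e-5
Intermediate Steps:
s = 4
S(W) = -16/W
p(n, y) = 1/(4 - 16/y) (p(n, y) = 1/(-16/y + 4) = 1/(4 - 16/y))
1/(p(158, 272) + (2513 + 29230)) = 1/((¼)*272/(-4 + 272) + (2513 + 29230)) = 1/((¼)*272/268 + 31743) = 1/((¼)*272*(1/268) + 31743) = 1/(17/67 + 31743) = 1/(2126798/67) = 67/2126798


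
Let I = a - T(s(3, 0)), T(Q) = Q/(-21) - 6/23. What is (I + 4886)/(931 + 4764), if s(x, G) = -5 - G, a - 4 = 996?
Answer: 2842949/2750685 ≈ 1.0335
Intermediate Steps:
a = 1000 (a = 4 + 996 = 1000)
T(Q) = -6/23 - Q/21 (T(Q) = Q*(-1/21) - 6*1/23 = -Q/21 - 6/23 = -6/23 - Q/21)
I = 483011/483 (I = 1000 - (-6/23 - (-5 - 1*0)/21) = 1000 - (-6/23 - (-5 + 0)/21) = 1000 - (-6/23 - 1/21*(-5)) = 1000 - (-6/23 + 5/21) = 1000 - 1*(-11/483) = 1000 + 11/483 = 483011/483 ≈ 1000.0)
(I + 4886)/(931 + 4764) = (483011/483 + 4886)/(931 + 4764) = (2842949/483)/5695 = (2842949/483)*(1/5695) = 2842949/2750685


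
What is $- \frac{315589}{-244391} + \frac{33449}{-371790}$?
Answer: $\frac{109158199751}{90862129890} \approx 1.2014$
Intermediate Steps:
$- \frac{315589}{-244391} + \frac{33449}{-371790} = \left(-315589\right) \left(- \frac{1}{244391}\right) + 33449 \left(- \frac{1}{371790}\right) = \frac{315589}{244391} - \frac{33449}{371790} = \frac{109158199751}{90862129890}$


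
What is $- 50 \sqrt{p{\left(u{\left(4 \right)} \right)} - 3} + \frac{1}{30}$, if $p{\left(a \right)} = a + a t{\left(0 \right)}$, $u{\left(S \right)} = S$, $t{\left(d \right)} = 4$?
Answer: $\frac{1}{30} - 50 \sqrt{17} \approx -206.12$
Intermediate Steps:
$p{\left(a \right)} = 5 a$ ($p{\left(a \right)} = a + a 4 = a + 4 a = 5 a$)
$- 50 \sqrt{p{\left(u{\left(4 \right)} \right)} - 3} + \frac{1}{30} = - 50 \sqrt{5 \cdot 4 - 3} + \frac{1}{30} = - 50 \sqrt{20 - 3} + \frac{1}{30} = - 50 \sqrt{17} + \frac{1}{30} = \frac{1}{30} - 50 \sqrt{17}$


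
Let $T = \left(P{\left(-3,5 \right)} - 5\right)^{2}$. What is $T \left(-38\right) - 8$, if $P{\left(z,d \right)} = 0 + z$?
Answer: $-2440$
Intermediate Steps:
$P{\left(z,d \right)} = z$
$T = 64$ ($T = \left(-3 - 5\right)^{2} = \left(-8\right)^{2} = 64$)
$T \left(-38\right) - 8 = 64 \left(-38\right) - 8 = -2432 - 8 = -2440$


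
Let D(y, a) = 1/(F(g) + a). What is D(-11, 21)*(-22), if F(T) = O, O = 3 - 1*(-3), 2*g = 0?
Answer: -22/27 ≈ -0.81481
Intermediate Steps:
g = 0 (g = (½)*0 = 0)
O = 6 (O = 3 + 3 = 6)
F(T) = 6
D(y, a) = 1/(6 + a)
D(-11, 21)*(-22) = -22/(6 + 21) = -22/27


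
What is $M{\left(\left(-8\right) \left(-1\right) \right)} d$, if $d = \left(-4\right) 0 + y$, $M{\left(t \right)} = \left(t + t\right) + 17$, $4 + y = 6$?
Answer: $66$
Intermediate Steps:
$y = 2$ ($y = -4 + 6 = 2$)
$M{\left(t \right)} = 17 + 2 t$ ($M{\left(t \right)} = 2 t + 17 = 17 + 2 t$)
$d = 2$ ($d = \left(-4\right) 0 + 2 = 0 + 2 = 2$)
$M{\left(\left(-8\right) \left(-1\right) \right)} d = \left(17 + 2 \left(\left(-8\right) \left(-1\right)\right)\right) 2 = \left(17 + 2 \cdot 8\right) 2 = \left(17 + 16\right) 2 = 33 \cdot 2 = 66$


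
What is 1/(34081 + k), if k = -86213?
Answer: -1/52132 ≈ -1.9182e-5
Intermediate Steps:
1/(34081 + k) = 1/(34081 - 86213) = 1/(-52132) = -1/52132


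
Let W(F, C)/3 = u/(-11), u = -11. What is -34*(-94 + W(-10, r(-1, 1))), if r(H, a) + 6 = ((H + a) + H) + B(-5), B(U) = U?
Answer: 3094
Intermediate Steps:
r(H, a) = -11 + a + 2*H (r(H, a) = -6 + (((H + a) + H) - 5) = -6 + ((a + 2*H) - 5) = -6 + (-5 + a + 2*H) = -11 + a + 2*H)
W(F, C) = 3 (W(F, C) = 3*(-11/(-11)) = 3*(-11*(-1/11)) = 3*1 = 3)
-34*(-94 + W(-10, r(-1, 1))) = -34*(-94 + 3) = -34*(-91) = 3094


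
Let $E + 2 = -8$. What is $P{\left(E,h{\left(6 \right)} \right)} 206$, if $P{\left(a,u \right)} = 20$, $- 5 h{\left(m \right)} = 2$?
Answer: $4120$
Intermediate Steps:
$E = -10$ ($E = -2 - 8 = -10$)
$h{\left(m \right)} = - \frac{2}{5}$ ($h{\left(m \right)} = \left(- \frac{1}{5}\right) 2 = - \frac{2}{5}$)
$P{\left(E,h{\left(6 \right)} \right)} 206 = 20 \cdot 206 = 4120$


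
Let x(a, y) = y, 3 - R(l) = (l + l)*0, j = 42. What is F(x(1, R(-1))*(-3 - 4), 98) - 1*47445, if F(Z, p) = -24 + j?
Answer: -47427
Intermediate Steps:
R(l) = 3 (R(l) = 3 - (l + l)*0 = 3 - 2*l*0 = 3 - 1*0 = 3 + 0 = 3)
F(Z, p) = 18 (F(Z, p) = -24 + 42 = 18)
F(x(1, R(-1))*(-3 - 4), 98) - 1*47445 = 18 - 1*47445 = 18 - 47445 = -47427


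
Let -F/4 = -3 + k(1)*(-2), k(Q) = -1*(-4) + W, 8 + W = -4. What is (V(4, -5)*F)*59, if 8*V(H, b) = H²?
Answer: -6136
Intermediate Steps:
W = -12 (W = -8 - 4 = -12)
k(Q) = -8 (k(Q) = -1*(-4) - 12 = 4 - 12 = -8)
F = -52 (F = -4*(-3 - 8*(-2)) = -4*(-3 + 16) = -4*13 = -52)
V(H, b) = H²/8
(V(4, -5)*F)*59 = (((⅛)*4²)*(-52))*59 = (((⅛)*16)*(-52))*59 = (2*(-52))*59 = -104*59 = -6136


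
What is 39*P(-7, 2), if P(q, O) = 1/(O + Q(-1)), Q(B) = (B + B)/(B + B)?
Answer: 13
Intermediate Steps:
Q(B) = 1 (Q(B) = (2*B)/((2*B)) = (2*B)*(1/(2*B)) = 1)
P(q, O) = 1/(1 + O) (P(q, O) = 1/(O + 1) = 1/(1 + O))
39*P(-7, 2) = 39/(1 + 2) = 39/3 = 39*(⅓) = 13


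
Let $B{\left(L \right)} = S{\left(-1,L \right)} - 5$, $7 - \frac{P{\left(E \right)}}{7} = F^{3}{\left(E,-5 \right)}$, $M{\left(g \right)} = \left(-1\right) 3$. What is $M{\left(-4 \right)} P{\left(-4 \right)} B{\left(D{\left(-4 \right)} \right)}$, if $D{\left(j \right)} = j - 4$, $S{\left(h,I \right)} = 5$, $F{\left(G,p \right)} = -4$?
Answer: $0$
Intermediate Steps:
$M{\left(g \right)} = -3$
$P{\left(E \right)} = 497$ ($P{\left(E \right)} = 49 - 7 \left(-4\right)^{3} = 49 - -448 = 49 + 448 = 497$)
$D{\left(j \right)} = -4 + j$ ($D{\left(j \right)} = j - 4 = -4 + j$)
$B{\left(L \right)} = 0$ ($B{\left(L \right)} = 5 - 5 = 0$)
$M{\left(-4 \right)} P{\left(-4 \right)} B{\left(D{\left(-4 \right)} \right)} = \left(-3\right) 497 \cdot 0 = \left(-1491\right) 0 = 0$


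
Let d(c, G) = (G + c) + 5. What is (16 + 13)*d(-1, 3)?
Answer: 203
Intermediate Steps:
d(c, G) = 5 + G + c
(16 + 13)*d(-1, 3) = (16 + 13)*(5 + 3 - 1) = 29*7 = 203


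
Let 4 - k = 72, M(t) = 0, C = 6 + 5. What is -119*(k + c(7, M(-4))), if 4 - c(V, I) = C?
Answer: 8925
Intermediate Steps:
C = 11
c(V, I) = -7 (c(V, I) = 4 - 1*11 = 4 - 11 = -7)
k = -68 (k = 4 - 1*72 = 4 - 72 = -68)
-119*(k + c(7, M(-4))) = -119*(-68 - 7) = -119*(-75) = 8925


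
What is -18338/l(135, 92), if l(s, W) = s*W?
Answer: -9169/6210 ≈ -1.4765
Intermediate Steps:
l(s, W) = W*s
-18338/l(135, 92) = -18338/(92*135) = -18338/12420 = -18338*1/12420 = -9169/6210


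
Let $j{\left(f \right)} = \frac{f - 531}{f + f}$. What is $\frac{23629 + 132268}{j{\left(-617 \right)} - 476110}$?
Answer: $- \frac{96188449}{293759296} \approx -0.32744$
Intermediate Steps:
$j{\left(f \right)} = \frac{-531 + f}{2 f}$
$\frac{23629 + 132268}{j{\left(-617 \right)} - 476110} = \frac{23629 + 132268}{\frac{-531 - 617}{2 \left(-617\right)} - 476110} = \frac{155897}{\frac{1}{2} \left(- \frac{1}{617}\right) \left(-1148\right) - 476110} = \frac{155897}{\frac{574}{617} - 476110} = \frac{155897}{- \frac{293759296}{617}} = 155897 \left(- \frac{617}{293759296}\right) = - \frac{96188449}{293759296}$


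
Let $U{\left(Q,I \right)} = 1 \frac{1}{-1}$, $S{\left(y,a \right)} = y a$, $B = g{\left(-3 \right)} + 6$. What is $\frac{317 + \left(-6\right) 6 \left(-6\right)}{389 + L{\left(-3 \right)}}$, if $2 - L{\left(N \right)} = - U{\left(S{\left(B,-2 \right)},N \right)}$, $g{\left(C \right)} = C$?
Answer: $\frac{41}{30} \approx 1.3667$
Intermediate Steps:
$B = 3$ ($B = -3 + 6 = 3$)
$S{\left(y,a \right)} = a y$
$U{\left(Q,I \right)} = -1$ ($U{\left(Q,I \right)} = 1 \left(-1\right) = -1$)
$L{\left(N \right)} = 1$ ($L{\left(N \right)} = 2 - \left(-1\right) \left(-1\right) = 2 - 1 = 1$)
$\frac{317 + \left(-6\right) 6 \left(-6\right)}{389 + L{\left(-3 \right)}} = \frac{317 + \left(-6\right) 6 \left(-6\right)}{389 + 1} = \frac{317 - -216}{390} = \left(317 + 216\right) \frac{1}{390} = 533 \cdot \frac{1}{390} = \frac{41}{30}$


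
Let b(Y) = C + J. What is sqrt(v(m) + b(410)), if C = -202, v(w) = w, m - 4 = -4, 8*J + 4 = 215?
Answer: I*sqrt(2810)/4 ≈ 13.252*I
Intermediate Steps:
J = 211/8 (J = -1/2 + (1/8)*215 = -1/2 + 215/8 = 211/8 ≈ 26.375)
m = 0 (m = 4 - 4 = 0)
b(Y) = -1405/8 (b(Y) = -202 + 211/8 = -1405/8)
sqrt(v(m) + b(410)) = sqrt(0 - 1405/8) = sqrt(-1405/8) = I*sqrt(2810)/4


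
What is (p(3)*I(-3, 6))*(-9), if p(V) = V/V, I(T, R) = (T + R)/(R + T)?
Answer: -9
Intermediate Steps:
I(T, R) = 1 (I(T, R) = (R + T)/(R + T) = 1)
p(V) = 1
(p(3)*I(-3, 6))*(-9) = (1*1)*(-9) = 1*(-9) = -9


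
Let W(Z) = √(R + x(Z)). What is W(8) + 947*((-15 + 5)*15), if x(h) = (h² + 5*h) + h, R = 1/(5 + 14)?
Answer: -142050 + √40451/19 ≈ -1.4204e+5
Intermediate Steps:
R = 1/19 ≈ 0.052632
x(h) = h² + 6*h
W(Z) = √(1/19 + Z*(6 + Z))
W(8) + 947*((-15 + 5)*15) = √19*√(1 + 19*8*(6 + 8))/19 + 947*((-15 + 5)*15) = √19*√(1 + 19*8*14)/19 + 947*(-10*15) = √19*√(1 + 2128)/19 + 947*(-150) = √19*√2129/19 - 142050 = √40451/19 - 142050 = -142050 + √40451/19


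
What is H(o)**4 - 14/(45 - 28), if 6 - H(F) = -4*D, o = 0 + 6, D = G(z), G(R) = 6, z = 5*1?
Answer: 13769986/17 ≈ 8.1000e+5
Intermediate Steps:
z = 5
D = 6
o = 6
H(F) = 30 (H(F) = 6 - (-4)*6 = 6 - 1*(-24) = 6 + 24 = 30)
H(o)**4 - 14/(45 - 28) = 30**4 - 14/(45 - 28) = 810000 - 14/17 = 13769986/17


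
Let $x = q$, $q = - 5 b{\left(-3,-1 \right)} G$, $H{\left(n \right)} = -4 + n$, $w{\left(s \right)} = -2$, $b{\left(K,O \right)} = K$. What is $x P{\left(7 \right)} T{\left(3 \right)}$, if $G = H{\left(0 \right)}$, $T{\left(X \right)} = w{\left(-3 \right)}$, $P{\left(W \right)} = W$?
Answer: $840$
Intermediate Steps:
$T{\left(X \right)} = -2$
$G = -4$ ($G = -4 + 0 = -4$)
$q = -60$ ($q = \left(-5\right) \left(-3\right) \left(-4\right) = 15 \left(-4\right) = -60$)
$x = -60$
$x P{\left(7 \right)} T{\left(3 \right)} = \left(-60\right) 7 \left(-2\right) = \left(-420\right) \left(-2\right) = 840$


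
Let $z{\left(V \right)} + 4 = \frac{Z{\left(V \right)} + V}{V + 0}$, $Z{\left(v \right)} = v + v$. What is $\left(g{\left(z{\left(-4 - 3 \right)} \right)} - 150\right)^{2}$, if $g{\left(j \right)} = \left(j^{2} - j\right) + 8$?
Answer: $19600$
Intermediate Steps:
$Z{\left(v \right)} = 2 v$
$z{\left(V \right)} = -1$ ($z{\left(V \right)} = -4 + \frac{2 V + V}{V + 0} = -4 + \frac{3 V}{V} = -4 + 3 = -1$)
$g{\left(j \right)} = 8 + j^{2} - j$
$\left(g{\left(z{\left(-4 - 3 \right)} \right)} - 150\right)^{2} = \left(\left(8 + \left(-1\right)^{2} - -1\right) - 150\right)^{2} = \left(\left(8 + 1 + 1\right) - 150\right)^{2} = \left(10 - 150\right)^{2} = \left(-140\right)^{2} = 19600$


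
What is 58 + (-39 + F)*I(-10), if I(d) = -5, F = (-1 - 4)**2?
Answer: 128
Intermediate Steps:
F = 25 (F = (-5)**2 = 25)
58 + (-39 + F)*I(-10) = 58 + (-39 + 25)*(-5) = 58 - 14*(-5) = 58 + 70 = 128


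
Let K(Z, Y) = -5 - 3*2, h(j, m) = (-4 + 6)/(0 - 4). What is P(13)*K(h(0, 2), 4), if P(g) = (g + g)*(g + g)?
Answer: -7436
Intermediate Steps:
h(j, m) = -½ (h(j, m) = 2/(-4) = 2*(-¼) = -½)
K(Z, Y) = -11 (K(Z, Y) = -5 - 6 = -11)
P(g) = 4*g² (P(g) = (2*g)*(2*g) = 4*g²)
P(13)*K(h(0, 2), 4) = (4*13²)*(-11) = (4*169)*(-11) = 676*(-11) = -7436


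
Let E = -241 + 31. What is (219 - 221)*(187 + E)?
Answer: 46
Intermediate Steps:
E = -210
(219 - 221)*(187 + E) = (219 - 221)*(187 - 210) = -2*(-23) = 46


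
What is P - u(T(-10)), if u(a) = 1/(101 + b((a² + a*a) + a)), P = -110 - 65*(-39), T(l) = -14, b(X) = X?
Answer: 1161574/479 ≈ 2425.0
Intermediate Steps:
P = 2425 (P = -110 + 2535 = 2425)
u(a) = 1/(101 + a + 2*a²) (u(a) = 1/(101 + ((a² + a*a) + a)) = 1/(101 + ((a² + a²) + a)) = 1/(101 + (2*a² + a)) = 1/(101 + (a + 2*a²)) = 1/(101 + a + 2*a²))
P - u(T(-10)) = 2425 - 1/(101 - 14*(1 + 2*(-14))) = 2425 - 1/(101 - 14*(1 - 28)) = 2425 - 1/(101 - 14*(-27)) = 2425 - 1/(101 + 378) = 2425 - 1/479 = 1161574/479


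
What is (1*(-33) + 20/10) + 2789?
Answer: 2758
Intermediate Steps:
(1*(-33) + 20/10) + 2789 = (-33 + 20*(⅒)) + 2789 = (-33 + 2) + 2789 = -31 + 2789 = 2758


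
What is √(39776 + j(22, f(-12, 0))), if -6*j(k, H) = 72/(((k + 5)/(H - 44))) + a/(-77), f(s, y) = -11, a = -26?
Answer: √2123788513/231 ≈ 199.50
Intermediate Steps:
j(k, H) = -13/231 - 12*(-44 + H)/(5 + k) (j(k, H) = -(72/(((k + 5)/(H - 44))) - 26/(-77))/6 = -(72/(((5 + k)/(-44 + H))) - 26*(-1/77))/6 = -(72/(((5 + k)/(-44 + H))) + 26/77)/6 = -(72*((-44 + H)/(5 + k)) + 26/77)/6 = -(72*(-44 + H)/(5 + k) + 26/77)/6 = -(26/77 + 72*(-44 + H)/(5 + k))/6 = -13/231 - 12*(-44 + H)/(5 + k))
√(39776 + j(22, f(-12, 0))) = √(39776 + (121903 - 2772*(-11) - 13*22)/(231*(5 + 22))) = √(39776 + (1/231)*(121903 + 30492 - 286)/27) = √(39776 + (1/231)*(1/27)*152109) = √(39776 + 16901/693) = √(27581669/693) = √2123788513/231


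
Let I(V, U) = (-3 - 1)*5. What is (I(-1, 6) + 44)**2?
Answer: 576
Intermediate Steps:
I(V, U) = -20 (I(V, U) = -4*5 = -20)
(I(-1, 6) + 44)**2 = (-20 + 44)**2 = 24**2 = 576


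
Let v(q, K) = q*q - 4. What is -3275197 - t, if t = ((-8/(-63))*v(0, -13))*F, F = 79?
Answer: -206334883/63 ≈ -3.2752e+6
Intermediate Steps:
v(q, K) = -4 + q² (v(q, K) = q² - 4 = -4 + q²)
t = -2528/63 (t = ((-8/(-63))*(-4 + 0²))*79 = ((-8*(-1/63))*(-4 + 0))*79 = ((8/63)*(-4))*79 = -32/63*79 = -2528/63 ≈ -40.127)
-3275197 - t = -3275197 - 1*(-2528/63) = -3275197 + 2528/63 = -206334883/63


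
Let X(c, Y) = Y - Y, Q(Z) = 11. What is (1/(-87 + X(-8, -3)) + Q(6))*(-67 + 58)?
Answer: -2868/29 ≈ -98.896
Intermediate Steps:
X(c, Y) = 0
(1/(-87 + X(-8, -3)) + Q(6))*(-67 + 58) = (1/(-87 + 0) + 11)*(-67 + 58) = (1/(-87) + 11)*(-9) = (-1/87 + 11)*(-9) = (956/87)*(-9) = -2868/29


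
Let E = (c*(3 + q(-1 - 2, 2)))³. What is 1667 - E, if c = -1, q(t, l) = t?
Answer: 1667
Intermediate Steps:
E = 0 (E = (-(3 + (-1 - 2)))³ = (-(3 - 3))³ = (-1*0)³ = 0³ = 0)
1667 - E = 1667 - 1*0 = 1667 + 0 = 1667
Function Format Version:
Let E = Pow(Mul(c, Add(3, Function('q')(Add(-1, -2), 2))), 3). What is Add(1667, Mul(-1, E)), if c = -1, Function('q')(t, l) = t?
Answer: 1667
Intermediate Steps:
E = 0 (E = Pow(Mul(-1, Add(3, Add(-1, -2))), 3) = Pow(Mul(-1, Add(3, -3)), 3) = Pow(Mul(-1, 0), 3) = Pow(0, 3) = 0)
Add(1667, Mul(-1, E)) = Add(1667, Mul(-1, 0)) = Add(1667, 0) = 1667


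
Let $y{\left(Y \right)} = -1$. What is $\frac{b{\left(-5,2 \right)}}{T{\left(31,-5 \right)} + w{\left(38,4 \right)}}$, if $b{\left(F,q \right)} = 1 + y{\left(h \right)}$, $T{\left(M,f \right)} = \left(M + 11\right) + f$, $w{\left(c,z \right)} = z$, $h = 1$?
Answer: $0$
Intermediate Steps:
$T{\left(M,f \right)} = 11 + M + f$ ($T{\left(M,f \right)} = \left(11 + M\right) + f = 11 + M + f$)
$b{\left(F,q \right)} = 0$ ($b{\left(F,q \right)} = 1 - 1 = 0$)
$\frac{b{\left(-5,2 \right)}}{T{\left(31,-5 \right)} + w{\left(38,4 \right)}} = \frac{0}{\left(11 + 31 - 5\right) + 4} = \frac{0}{37 + 4} = \frac{0}{41} = 0 \cdot \frac{1}{41} = 0$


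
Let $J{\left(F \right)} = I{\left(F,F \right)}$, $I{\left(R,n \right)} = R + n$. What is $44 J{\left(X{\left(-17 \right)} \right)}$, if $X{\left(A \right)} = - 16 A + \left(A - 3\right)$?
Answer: $22176$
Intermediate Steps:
$X{\left(A \right)} = -3 - 15 A$ ($X{\left(A \right)} = - 16 A + \left(-3 + A\right) = -3 - 15 A$)
$J{\left(F \right)} = 2 F$ ($J{\left(F \right)} = F + F = 2 F$)
$44 J{\left(X{\left(-17 \right)} \right)} = 44 \cdot 2 \left(-3 - -255\right) = 44 \cdot 2 \left(-3 + 255\right) = 44 \cdot 2 \cdot 252 = 44 \cdot 504 = 22176$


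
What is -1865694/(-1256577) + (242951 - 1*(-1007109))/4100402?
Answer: 1536815342268/858745140659 ≈ 1.7896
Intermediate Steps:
-1865694/(-1256577) + (242951 - 1*(-1007109))/4100402 = -1865694*(-1/1256577) + (242951 + 1007109)*(1/4100402) = 621898/418859 + 1250060*(1/4100402) = 621898/418859 + 625030/2050201 = 1536815342268/858745140659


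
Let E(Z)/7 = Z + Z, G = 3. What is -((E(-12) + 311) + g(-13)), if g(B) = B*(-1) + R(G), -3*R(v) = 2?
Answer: -466/3 ≈ -155.33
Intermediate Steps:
R(v) = -⅔ (R(v) = -⅓*2 = -⅔)
E(Z) = 14*Z (E(Z) = 7*(Z + Z) = 7*(2*Z) = 14*Z)
g(B) = -⅔ - B (g(B) = B*(-1) - ⅔ = -B - ⅔ = -⅔ - B)
-((E(-12) + 311) + g(-13)) = -((14*(-12) + 311) + (-⅔ - 1*(-13))) = -((-168 + 311) + (-⅔ + 13)) = -(143 + 37/3) = -1*466/3 = -466/3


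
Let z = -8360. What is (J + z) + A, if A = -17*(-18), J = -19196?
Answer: -27250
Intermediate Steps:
A = 306
(J + z) + A = (-19196 - 8360) + 306 = -27556 + 306 = -27250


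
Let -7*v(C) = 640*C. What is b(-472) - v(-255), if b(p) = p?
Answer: -166504/7 ≈ -23786.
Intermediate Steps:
v(C) = -640*C/7
b(-472) - v(-255) = -472 - (-640)*(-255)/7 = -472 - 1*163200/7 = -472 - 163200/7 = -166504/7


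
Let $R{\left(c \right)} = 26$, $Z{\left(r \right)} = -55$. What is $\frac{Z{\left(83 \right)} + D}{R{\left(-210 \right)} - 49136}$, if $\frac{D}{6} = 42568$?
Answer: $- \frac{255353}{49110} \approx -5.1996$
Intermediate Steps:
$D = 255408$ ($D = 6 \cdot 42568 = 255408$)
$\frac{Z{\left(83 \right)} + D}{R{\left(-210 \right)} - 49136} = \frac{-55 + 255408}{26 - 49136} = \frac{255353}{-49110} = 255353 \left(- \frac{1}{49110}\right) = - \frac{255353}{49110}$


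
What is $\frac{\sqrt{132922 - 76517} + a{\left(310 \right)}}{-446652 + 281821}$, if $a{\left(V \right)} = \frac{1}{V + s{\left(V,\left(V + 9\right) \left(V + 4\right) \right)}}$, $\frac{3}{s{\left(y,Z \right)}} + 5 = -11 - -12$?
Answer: $- \frac{4}{203895947} - \frac{\sqrt{56405}}{164831} \approx -0.0014409$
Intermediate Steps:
$s{\left(y,Z \right)} = - \frac{3}{4}$ ($s{\left(y,Z \right)} = \frac{3}{-5 - -1} = \frac{3}{-5 + \left(-11 + 12\right)} = \frac{3}{-5 + 1} = \frac{3}{-4} = 3 \left(- \frac{1}{4}\right) = - \frac{3}{4}$)
$a{\left(V \right)} = \frac{1}{- \frac{3}{4} + V}$ ($a{\left(V \right)} = \frac{1}{V - \frac{3}{4}} = \frac{1}{- \frac{3}{4} + V}$)
$\frac{\sqrt{132922 - 76517} + a{\left(310 \right)}}{-446652 + 281821} = \frac{\sqrt{132922 - 76517} + \frac{4}{-3 + 4 \cdot 310}}{-446652 + 281821} = \frac{\sqrt{56405} + \frac{4}{-3 + 1240}}{-164831} = \left(\sqrt{56405} + \frac{4}{1237}\right) \left(- \frac{1}{164831}\right) = \left(\frac{4}{1237} + \sqrt{56405}\right) \left(- \frac{1}{164831}\right) = - \frac{4}{203895947} - \frac{\sqrt{56405}}{164831}$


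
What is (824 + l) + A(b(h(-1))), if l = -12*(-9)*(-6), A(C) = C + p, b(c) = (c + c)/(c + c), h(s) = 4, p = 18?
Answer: 195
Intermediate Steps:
b(c) = 1 (b(c) = (2*c)/((2*c)) = (2*c)*(1/(2*c)) = 1)
A(C) = 18 + C (A(C) = C + 18 = 18 + C)
l = -648 (l = 108*(-6) = -648)
(824 + l) + A(b(h(-1))) = (824 - 648) + (18 + 1) = 176 + 19 = 195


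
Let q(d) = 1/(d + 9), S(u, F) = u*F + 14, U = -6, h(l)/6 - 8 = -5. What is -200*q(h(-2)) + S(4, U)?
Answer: -470/27 ≈ -17.407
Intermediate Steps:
h(l) = 18 (h(l) = 48 + 6*(-5) = 48 - 30 = 18)
S(u, F) = 14 + F*u (S(u, F) = F*u + 14 = 14 + F*u)
q(d) = 1/(9 + d)
-200*q(h(-2)) + S(4, U) = -200/(9 + 18) + (14 - 6*4) = -200/27 + (14 - 24) = -200*1/27 - 10 = -200/27 - 10 = -470/27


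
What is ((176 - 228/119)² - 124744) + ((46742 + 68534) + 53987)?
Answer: 1059586215/14161 ≈ 74824.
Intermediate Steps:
((176 - 228/119)² - 124744) + ((46742 + 68534) + 53987) = ((176 - 228*1/119)² - 124744) + (115276 + 53987) = ((176 - 228/119)² - 124744) + 169263 = ((20716/119)² - 124744) + 169263 = (429152656/14161 - 124744) + 169263 = -1337347128/14161 + 169263 = 1059586215/14161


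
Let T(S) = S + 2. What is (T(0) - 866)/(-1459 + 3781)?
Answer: -16/43 ≈ -0.37209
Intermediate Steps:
T(S) = 2 + S
(T(0) - 866)/(-1459 + 3781) = ((2 + 0) - 866)/(-1459 + 3781) = (2 - 866)/2322 = -864*1/2322 = -16/43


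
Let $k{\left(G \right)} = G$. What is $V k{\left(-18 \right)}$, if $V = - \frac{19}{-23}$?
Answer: $- \frac{342}{23} \approx -14.87$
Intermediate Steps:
$V = \frac{19}{23}$ ($V = \left(-19\right) \left(- \frac{1}{23}\right) = \frac{19}{23} \approx 0.82609$)
$V k{\left(-18 \right)} = \frac{19}{23} \left(-18\right) = - \frac{342}{23}$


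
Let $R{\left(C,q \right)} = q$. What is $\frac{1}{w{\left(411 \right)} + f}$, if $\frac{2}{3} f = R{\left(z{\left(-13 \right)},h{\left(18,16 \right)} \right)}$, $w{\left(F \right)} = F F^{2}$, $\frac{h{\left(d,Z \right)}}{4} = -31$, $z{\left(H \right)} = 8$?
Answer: $\frac{1}{69426345} \approx 1.4404 \cdot 10^{-8}$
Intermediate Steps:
$h{\left(d,Z \right)} = -124$ ($h{\left(d,Z \right)} = 4 \left(-31\right) = -124$)
$w{\left(F \right)} = F^{3}$
$f = -186$ ($f = \frac{3}{2} \left(-124\right) = -186$)
$\frac{1}{w{\left(411 \right)} + f} = \frac{1}{411^{3} - 186} = \frac{1}{69426531 - 186} = \frac{1}{69426345}$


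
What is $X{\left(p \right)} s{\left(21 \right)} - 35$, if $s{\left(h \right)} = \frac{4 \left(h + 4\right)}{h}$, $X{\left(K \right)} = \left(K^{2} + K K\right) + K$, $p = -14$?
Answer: $1765$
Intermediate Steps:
$X{\left(K \right)} = K + 2 K^{2}$ ($X{\left(K \right)} = \left(K^{2} + K^{2}\right) + K = 2 K^{2} + K = K + 2 K^{2}$)
$s{\left(h \right)} = \frac{16 + 4 h}{h}$ ($s{\left(h \right)} = \frac{4 \left(4 + h\right)}{h} = \frac{16 + 4 h}{h}$)
$X{\left(p \right)} s{\left(21 \right)} - 35 = - 14 \left(1 + 2 \left(-14\right)\right) \left(4 + \frac{16}{21}\right) - 35 = - 14 \left(1 - 28\right) \left(4 + 16 \cdot \frac{1}{21}\right) - 35 = \left(-14\right) \left(-27\right) \left(4 + \frac{16}{21}\right) - 35 = 378 \cdot \frac{100}{21} - 35 = 1800 - 35 = 1765$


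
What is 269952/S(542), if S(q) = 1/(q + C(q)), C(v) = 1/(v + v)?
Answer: 39651157152/271 ≈ 1.4631e+8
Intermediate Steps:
C(v) = 1/(2*v)
S(q) = 1/(q + 1/(2*q))
269952/S(542) = 269952/((2*542/(1 + 2*542²))) = 269952/((2*542/(1 + 2*293764))) = 269952/((2*542/(1 + 587528))) = 269952/((2*542/587529)) = 269952/((2*542*(1/587529))) = 269952/(1084/587529) = 269952*(587529/1084) = 39651157152/271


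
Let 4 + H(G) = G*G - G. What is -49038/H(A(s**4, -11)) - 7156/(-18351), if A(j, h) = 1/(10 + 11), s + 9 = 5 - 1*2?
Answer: 198433525681/16369092 ≈ 12122.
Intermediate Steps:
s = -6 (s = -9 + (5 - 1*2) = -9 + (5 - 2) = -9 + 3 = -6)
A(j, h) = 1/21
H(G) = -4 + G**2 - G (H(G) = -4 + (G*G - G) = -4 + (G**2 - G) = -4 + G**2 - G)
-49038/H(A(s**4, -11)) - 7156/(-18351) = -49038/(-4 + (1/21)**2 - 1*1/21) - 7156/(-18351) = -49038/(-4 + 1/441 - 1/21) - 7156*(-1/18351) = -49038/(-1784/441) + 7156/18351 = -49038*(-441/1784) + 7156/18351 = 10812879/892 + 7156/18351 = 198433525681/16369092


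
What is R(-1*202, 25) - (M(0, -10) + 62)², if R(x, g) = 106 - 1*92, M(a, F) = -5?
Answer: -3235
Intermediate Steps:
R(x, g) = 14 (R(x, g) = 106 - 92 = 14)
R(-1*202, 25) - (M(0, -10) + 62)² = 14 - (-5 + 62)² = 14 - 1*57² = 14 - 1*3249 = 14 - 3249 = -3235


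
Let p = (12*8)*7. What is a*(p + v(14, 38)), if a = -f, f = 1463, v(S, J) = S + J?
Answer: -1059212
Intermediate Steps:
v(S, J) = J + S
a = -1463 (a = -1*1463 = -1463)
p = 672 (p = 96*7 = 672)
a*(p + v(14, 38)) = -1463*(672 + (38 + 14)) = -1463*(672 + 52) = -1463*724 = -1059212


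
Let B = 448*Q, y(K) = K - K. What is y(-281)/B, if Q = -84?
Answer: 0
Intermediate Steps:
y(K) = 0
B = -37632 (B = 448*(-84) = -37632)
y(-281)/B = 0/(-37632) = 0*(-1/37632) = 0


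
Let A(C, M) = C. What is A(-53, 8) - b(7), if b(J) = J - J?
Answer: -53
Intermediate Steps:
b(J) = 0
A(-53, 8) - b(7) = -53 - 1*0 = -53 + 0 = -53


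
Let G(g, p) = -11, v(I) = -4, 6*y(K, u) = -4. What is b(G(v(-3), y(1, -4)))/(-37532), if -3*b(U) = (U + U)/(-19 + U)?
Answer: 1/153540 ≈ 6.5130e-6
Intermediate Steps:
y(K, u) = -⅔ (y(K, u) = (⅙)*(-4) = -⅔)
b(U) = -2*U/(3*(-19 + U)) (b(U) = -(U + U)/(3*(-19 + U)) = -2*U/(3*(-19 + U)))
b(G(v(-3), y(1, -4)))/(-37532) = -2*(-11)/(-57 + 3*(-11))/(-37532) = -2*(-11)/(-57 - 33)*(-1/37532) = -2*(-11)/(-90)*(-1/37532) = -2*(-11)*(-1/90)*(-1/37532) = -11/45*(-1/37532) = 1/153540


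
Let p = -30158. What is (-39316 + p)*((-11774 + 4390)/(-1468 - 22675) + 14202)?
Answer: -23821680721980/24143 ≈ -9.8669e+8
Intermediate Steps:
(-39316 + p)*((-11774 + 4390)/(-1468 - 22675) + 14202) = (-39316 - 30158)*((-11774 + 4390)/(-1468 - 22675) + 14202) = -69474*(-7384/(-24143) + 14202) = -69474*(-7384*(-1/24143) + 14202) = -69474*(7384/24143 + 14202) = -69474*342886270/24143 = -23821680721980/24143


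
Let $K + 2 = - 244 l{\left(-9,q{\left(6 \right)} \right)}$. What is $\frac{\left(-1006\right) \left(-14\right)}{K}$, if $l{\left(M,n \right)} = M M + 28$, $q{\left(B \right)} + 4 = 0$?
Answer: $- \frac{7042}{13299} \approx -0.52951$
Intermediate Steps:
$q{\left(B \right)} = -4$ ($q{\left(B \right)} = -4 + 0 = -4$)
$l{\left(M,n \right)} = 28 + M^{2}$ ($l{\left(M,n \right)} = M^{2} + 28 = 28 + M^{2}$)
$K = -26598$ ($K = -2 - 244 \left(28 + \left(-9\right)^{2}\right) = -2 - 244 \left(28 + 81\right) = -2 - 26596 = -26598$)
$\frac{\left(-1006\right) \left(-14\right)}{K} = \frac{\left(-1006\right) \left(-14\right)}{-26598} = 14084 \left(- \frac{1}{26598}\right) = - \frac{7042}{13299}$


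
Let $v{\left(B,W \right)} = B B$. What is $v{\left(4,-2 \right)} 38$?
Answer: $608$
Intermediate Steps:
$v{\left(B,W \right)} = B^{2}$
$v{\left(4,-2 \right)} 38 = 4^{2} \cdot 38 = 16 \cdot 38 = 608$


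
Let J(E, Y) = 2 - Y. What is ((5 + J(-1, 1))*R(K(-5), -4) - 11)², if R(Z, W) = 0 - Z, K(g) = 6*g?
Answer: 28561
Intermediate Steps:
R(Z, W) = -Z
((5 + J(-1, 1))*R(K(-5), -4) - 11)² = ((5 + (2 - 1*1))*(-6*(-5)) - 11)² = ((5 + (2 - 1))*(-1*(-30)) - 11)² = ((5 + 1)*30 - 11)² = (6*30 - 11)² = (180 - 11)² = 169² = 28561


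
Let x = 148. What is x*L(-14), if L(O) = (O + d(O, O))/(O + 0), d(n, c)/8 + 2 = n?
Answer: 10508/7 ≈ 1501.1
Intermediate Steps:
d(n, c) = -16 + 8*n
L(O) = (-16 + 9*O)/O (L(O) = (O + (-16 + 8*O))/(O + 0) = (-16 + 9*O)/O)
x*L(-14) = 148*(9 - 16/(-14)) = 148*(9 - 16*(-1/14)) = 148*(9 + 8/7) = 148*(71/7) = 10508/7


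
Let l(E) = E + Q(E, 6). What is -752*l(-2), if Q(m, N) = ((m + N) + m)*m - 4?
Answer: 7520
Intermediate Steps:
Q(m, N) = -4 + m*(N + 2*m) (Q(m, N) = ((N + m) + m)*m - 4 = (N + 2*m)*m - 4 = m*(N + 2*m) - 4 = -4 + m*(N + 2*m))
l(E) = -4 + 2*E² + 7*E (l(E) = E + (-4 + 2*E² + 6*E) = -4 + 2*E² + 7*E)
-752*l(-2) = -752*(-4 + 2*(-2)² + 7*(-2)) = -752*(-4 + 2*4 - 14) = -752*(-4 + 8 - 14) = -752*(-10) = 7520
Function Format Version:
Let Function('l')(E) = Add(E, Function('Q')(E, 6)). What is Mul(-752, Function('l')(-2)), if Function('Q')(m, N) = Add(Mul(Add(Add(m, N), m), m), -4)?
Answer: 7520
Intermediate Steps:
Function('Q')(m, N) = Add(-4, Mul(m, Add(N, Mul(2, m)))) (Function('Q')(m, N) = Add(Mul(Add(Add(N, m), m), m), -4) = Add(Mul(Add(N, Mul(2, m)), m), -4) = Add(Mul(m, Add(N, Mul(2, m))), -4) = Add(-4, Mul(m, Add(N, Mul(2, m)))))
Function('l')(E) = Add(-4, Mul(2, Pow(E, 2)), Mul(7, E)) (Function('l')(E) = Add(E, Add(-4, Mul(2, Pow(E, 2)), Mul(6, E))) = Add(-4, Mul(2, Pow(E, 2)), Mul(7, E)))
Mul(-752, Function('l')(-2)) = Mul(-752, Add(-4, Mul(2, Pow(-2, 2)), Mul(7, -2))) = Mul(-752, Add(-4, Mul(2, 4), -14)) = Mul(-752, Add(-4, 8, -14)) = Mul(-752, -10) = 7520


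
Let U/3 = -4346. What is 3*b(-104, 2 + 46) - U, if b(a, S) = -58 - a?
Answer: 13176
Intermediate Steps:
U = -13038 (U = 3*(-4346) = -13038)
3*b(-104, 2 + 46) - U = 3*(-58 - 1*(-104)) - 1*(-13038) = 3*(-58 + 104) + 13038 = 3*46 + 13038 = 138 + 13038 = 13176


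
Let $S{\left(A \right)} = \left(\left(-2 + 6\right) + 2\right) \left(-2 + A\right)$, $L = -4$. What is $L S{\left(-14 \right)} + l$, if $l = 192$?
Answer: $576$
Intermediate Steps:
$S{\left(A \right)} = -12 + 6 A$ ($S{\left(A \right)} = \left(4 + 2\right) \left(-2 + A\right) = 6 \left(-2 + A\right) = -12 + 6 A$)
$L S{\left(-14 \right)} + l = - 4 \left(-12 + 6 \left(-14\right)\right) + 192 = - 4 \left(-12 - 84\right) + 192 = \left(-4\right) \left(-96\right) + 192 = 384 + 192 = 576$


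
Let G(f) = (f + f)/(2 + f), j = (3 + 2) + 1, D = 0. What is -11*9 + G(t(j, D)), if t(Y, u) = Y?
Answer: -195/2 ≈ -97.500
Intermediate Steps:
j = 6 (j = 5 + 1 = 6)
G(f) = 2*f/(2 + f) (G(f) = (2*f)/(2 + f) = 2*f/(2 + f))
-11*9 + G(t(j, D)) = -11*9 + 2*6/(2 + 6) = -99 + 2*6/8 = -99 + 2*6*(⅛) = -99 + 3/2 = -195/2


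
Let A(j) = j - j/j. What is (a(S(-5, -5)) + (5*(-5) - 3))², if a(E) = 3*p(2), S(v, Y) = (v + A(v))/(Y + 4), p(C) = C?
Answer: 484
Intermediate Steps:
A(j) = -1 + j (A(j) = j - 1*1 = j - 1 = -1 + j)
S(v, Y) = (-1 + 2*v)/(4 + Y) (S(v, Y) = (v + (-1 + v))/(Y + 4) = (-1 + 2*v)/(4 + Y))
a(E) = 6 (a(E) = 3*2 = 6)
(a(S(-5, -5)) + (5*(-5) - 3))² = (6 + (5*(-5) - 3))² = (6 + (-25 - 3))² = (6 - 28)² = (-22)² = 484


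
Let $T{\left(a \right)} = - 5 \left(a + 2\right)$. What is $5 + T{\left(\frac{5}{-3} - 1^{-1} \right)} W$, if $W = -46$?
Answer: $- \frac{445}{3} \approx -148.33$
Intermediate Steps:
$T{\left(a \right)} = -10 - 5 a$ ($T{\left(a \right)} = - 5 \left(2 + a\right) = -10 - 5 a$)
$5 + T{\left(\frac{5}{-3} - 1^{-1} \right)} W = 5 + \left(-10 - 5 \left(\frac{5}{-3} - 1^{-1}\right)\right) \left(-46\right) = 5 + \left(-10 - 5 \left(5 \left(- \frac{1}{3}\right) - 1\right)\right) \left(-46\right) = 5 + \left(-10 - 5 \left(- \frac{5}{3} - 1\right)\right) \left(-46\right) = 5 + \left(-10 - - \frac{40}{3}\right) \left(-46\right) = 5 + \left(-10 + \frac{40}{3}\right) \left(-46\right) = 5 + \frac{10}{3} \left(-46\right) = 5 - \frac{460}{3} = - \frac{445}{3}$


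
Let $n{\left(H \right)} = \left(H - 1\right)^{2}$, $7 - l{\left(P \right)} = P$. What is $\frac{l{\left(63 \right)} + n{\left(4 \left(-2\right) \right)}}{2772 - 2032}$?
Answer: $\frac{5}{148} \approx 0.033784$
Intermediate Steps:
$l{\left(P \right)} = 7 - P$
$n{\left(H \right)} = \left(-1 + H\right)^{2}$
$\frac{l{\left(63 \right)} + n{\left(4 \left(-2\right) \right)}}{2772 - 2032} = \frac{\left(7 - 63\right) + \left(-1 + 4 \left(-2\right)\right)^{2}}{2772 - 2032} = \frac{\left(7 - 63\right) + \left(-1 - 8\right)^{2}}{740} = \left(-56 + \left(-9\right)^{2}\right) \frac{1}{740} = \left(-56 + 81\right) \frac{1}{740} = 25 \cdot \frac{1}{740} = \frac{5}{148}$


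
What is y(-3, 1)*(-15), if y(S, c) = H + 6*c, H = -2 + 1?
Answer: -75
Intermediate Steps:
H = -1
y(S, c) = -1 + 6*c
y(-3, 1)*(-15) = (-1 + 6*1)*(-15) = (-1 + 6)*(-15) = 5*(-15) = -75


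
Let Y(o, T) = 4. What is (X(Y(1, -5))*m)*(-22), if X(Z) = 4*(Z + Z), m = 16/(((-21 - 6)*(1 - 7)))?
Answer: -5632/81 ≈ -69.531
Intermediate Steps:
m = 8/81 (m = 16/((-27*(-6))) = 16/162 = 16*(1/162) = 8/81 ≈ 0.098765)
X(Z) = 8*Z (X(Z) = 4*(2*Z) = 8*Z)
(X(Y(1, -5))*m)*(-22) = ((8*4)*(8/81))*(-22) = (32*(8/81))*(-22) = (256/81)*(-22) = -5632/81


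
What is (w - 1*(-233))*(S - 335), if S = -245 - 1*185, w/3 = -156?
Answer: 179775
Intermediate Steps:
w = -468 (w = 3*(-156) = -468)
S = -430 (S = -245 - 185 = -430)
(w - 1*(-233))*(S - 335) = (-468 - 1*(-233))*(-430 - 335) = (-468 + 233)*(-765) = -235*(-765) = 179775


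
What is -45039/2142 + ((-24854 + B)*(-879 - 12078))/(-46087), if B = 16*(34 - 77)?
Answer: -13940503391/1935654 ≈ -7202.0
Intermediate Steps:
B = -688 (B = 16*(-43) = -688)
-45039/2142 + ((-24854 + B)*(-879 - 12078))/(-46087) = -45039/2142 + ((-24854 - 688)*(-879 - 12078))/(-46087) = -45039*1/2142 - 25542*(-12957)*(-1/46087) = -15013/714 + 330947694*(-1/46087) = -15013/714 - 330947694/46087 = -13940503391/1935654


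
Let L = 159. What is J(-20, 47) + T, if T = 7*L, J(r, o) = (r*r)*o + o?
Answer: 19960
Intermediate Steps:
J(r, o) = o + o*r**2 (J(r, o) = r**2*o + o = o*r**2 + o = o + o*r**2)
T = 1113 (T = 7*159 = 1113)
J(-20, 47) + T = 47*(1 + (-20)**2) + 1113 = 47*(1 + 400) + 1113 = 47*401 + 1113 = 18847 + 1113 = 19960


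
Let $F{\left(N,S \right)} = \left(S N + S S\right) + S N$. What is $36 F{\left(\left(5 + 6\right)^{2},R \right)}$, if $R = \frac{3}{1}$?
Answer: $26460$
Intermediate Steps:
$R = 3$ ($R = 3 \cdot 1 = 3$)
$F{\left(N,S \right)} = S^{2} + 2 N S$ ($F{\left(N,S \right)} = \left(N S + S^{2}\right) + N S = \left(S^{2} + N S\right) + N S = S^{2} + 2 N S$)
$36 F{\left(\left(5 + 6\right)^{2},R \right)} = 36 \cdot 3 \left(3 + 2 \left(5 + 6\right)^{2}\right) = 36 \cdot 3 \left(3 + 2 \cdot 11^{2}\right) = 36 \cdot 3 \left(3 + 2 \cdot 121\right) = 36 \cdot 3 \left(3 + 242\right) = 36 \cdot 3 \cdot 245 = 36 \cdot 735 = 26460$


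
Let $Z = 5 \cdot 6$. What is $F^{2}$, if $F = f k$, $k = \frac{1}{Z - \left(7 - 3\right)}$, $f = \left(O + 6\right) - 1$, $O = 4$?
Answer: $\frac{81}{676} \approx 0.11982$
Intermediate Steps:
$Z = 30$
$f = 9$ ($f = \left(4 + 6\right) - 1 = 10 - 1 = 9$)
$k = \frac{1}{26}$ ($k = \frac{1}{30 - \left(7 - 3\right)} = \frac{1}{30 - 4} = \frac{1}{26} \approx 0.038462$)
$F = \frac{9}{26}$ ($F = 9 \cdot \frac{1}{26} = \frac{9}{26} \approx 0.34615$)
$F^{2} = \left(\frac{9}{26}\right)^{2} = \frac{81}{676}$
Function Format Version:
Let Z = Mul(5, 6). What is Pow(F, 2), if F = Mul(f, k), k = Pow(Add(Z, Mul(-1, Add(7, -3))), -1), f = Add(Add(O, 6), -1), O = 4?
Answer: Rational(81, 676) ≈ 0.11982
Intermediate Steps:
Z = 30
f = 9 (f = Add(Add(4, 6), -1) = Add(10, -1) = 9)
k = Rational(1, 26) (k = Pow(Add(30, Mul(-1, Add(7, -3))), -1) = Pow(Add(30, Mul(-1, 4)), -1) = Pow(Add(30, -4), -1) = Pow(26, -1) = Rational(1, 26) ≈ 0.038462)
F = Rational(9, 26) (F = Mul(9, Rational(1, 26)) = Rational(9, 26) ≈ 0.34615)
Pow(F, 2) = Pow(Rational(9, 26), 2) = Rational(81, 676)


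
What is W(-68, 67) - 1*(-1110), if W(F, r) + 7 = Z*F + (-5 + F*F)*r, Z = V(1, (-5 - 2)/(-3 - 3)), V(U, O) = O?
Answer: 931490/3 ≈ 3.1050e+5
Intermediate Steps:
Z = 7/6 (Z = (-5 - 2)/(-3 - 3) = -7/(-6) = -7*(-⅙) = 7/6 ≈ 1.1667)
W(F, r) = -7 + 7*F/6 + r*(-5 + F²) (W(F, r) = -7 + (7*F/6 + (-5 + F*F)*r) = -7 + (7*F/6 + (-5 + F²)*r) = -7 + (7*F/6 + r*(-5 + F²)) = -7 + 7*F/6 + r*(-5 + F²))
W(-68, 67) - 1*(-1110) = (-7 - 5*67 + (7/6)*(-68) + 67*(-68)²) - 1*(-1110) = (-7 - 335 - 238/3 + 67*4624) + 1110 = (-7 - 335 - 238/3 + 309808) + 1110 = 928160/3 + 1110 = 931490/3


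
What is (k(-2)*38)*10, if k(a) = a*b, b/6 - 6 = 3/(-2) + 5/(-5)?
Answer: -15960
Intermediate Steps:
b = 21 (b = 36 + 6*(3/(-2) + 5/(-5)) = 36 + 6*(3*(-½) + 5*(-⅕)) = 36 + 6*(-3/2 - 1) = 36 + 6*(-5/2) = 36 - 15 = 21)
k(a) = 21*a (k(a) = a*21 = 21*a)
(k(-2)*38)*10 = ((21*(-2))*38)*10 = -42*38*10 = -1596*10 = -15960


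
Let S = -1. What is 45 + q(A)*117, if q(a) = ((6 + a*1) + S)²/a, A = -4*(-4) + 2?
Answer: 6967/2 ≈ 3483.5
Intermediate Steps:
A = 18 (A = 16 + 2 = 18)
q(a) = (5 + a)²/a (q(a) = ((6 + a*1) - 1)²/a = ((6 + a) - 1)²/a = (5 + a)²/a)
45 + q(A)*117 = 45 + ((5 + 18)²/18)*117 = 45 + ((1/18)*23²)*117 = 45 + ((1/18)*529)*117 = 45 + (529/18)*117 = 45 + 6877/2 = 6967/2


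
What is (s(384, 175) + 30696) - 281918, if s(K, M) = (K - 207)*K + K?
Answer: -182870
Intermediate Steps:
s(K, M) = K + K*(-207 + K) (s(K, M) = (-207 + K)*K + K = K*(-207 + K) + K = K + K*(-207 + K))
(s(384, 175) + 30696) - 281918 = (384*(-206 + 384) + 30696) - 281918 = (384*178 + 30696) - 281918 = (68352 + 30696) - 281918 = 99048 - 281918 = -182870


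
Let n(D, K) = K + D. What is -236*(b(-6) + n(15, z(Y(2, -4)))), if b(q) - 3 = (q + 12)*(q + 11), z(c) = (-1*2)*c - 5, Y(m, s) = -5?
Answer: -12508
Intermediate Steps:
z(c) = -5 - 2*c (z(c) = -2*c - 5 = -5 - 2*c)
n(D, K) = D + K
b(q) = 3 + (11 + q)*(12 + q) (b(q) = 3 + (q + 12)*(q + 11) = 3 + (12 + q)*(11 + q) = 3 + (11 + q)*(12 + q))
-236*(b(-6) + n(15, z(Y(2, -4)))) = -236*((135 + (-6)² + 23*(-6)) + (15 + (-5 - 2*(-5)))) = -236*((135 + 36 - 138) + (15 + (-5 + 10))) = -236*(33 + (15 + 5)) = -236*(33 + 20) = -236*53 = -12508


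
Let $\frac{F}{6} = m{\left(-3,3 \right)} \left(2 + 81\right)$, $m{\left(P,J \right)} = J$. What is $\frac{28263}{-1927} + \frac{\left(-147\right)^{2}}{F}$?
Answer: $- \frac{64931}{319882} \approx -0.20298$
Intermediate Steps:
$F = 1494$ ($F = 6 \cdot 3 \left(2 + 81\right) = 6 \cdot 3 \cdot 83 = 6 \cdot 249 = 1494$)
$\frac{28263}{-1927} + \frac{\left(-147\right)^{2}}{F} = \frac{28263}{-1927} + \frac{\left(-147\right)^{2}}{1494} = 28263 \left(- \frac{1}{1927}\right) + 21609 \cdot \frac{1}{1494} = - \frac{28263}{1927} + \frac{2401}{166} = - \frac{64931}{319882}$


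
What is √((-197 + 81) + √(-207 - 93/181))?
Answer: √(-3800276 + 362*I*√1699590)/181 ≈ 0.66747 + 10.791*I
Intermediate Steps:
√((-197 + 81) + √(-207 - 93/181)) = √(-116 + √(-207 - 93*1/181)) = √(-116 + √(-207 - 93/181)) = √(-116 + √(-37560/181)) = √(-116 + 2*I*√1699590/181)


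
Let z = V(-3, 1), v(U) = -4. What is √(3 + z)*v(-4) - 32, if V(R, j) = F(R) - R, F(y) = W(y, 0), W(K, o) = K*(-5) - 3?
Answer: -32 - 12*√2 ≈ -48.971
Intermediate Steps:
W(K, o) = -3 - 5*K (W(K, o) = -5*K - 3 = -3 - 5*K)
F(y) = -3 - 5*y
V(R, j) = -3 - 6*R (V(R, j) = (-3 - 5*R) - R = -3 - 6*R)
z = 15 (z = -3 - 6*(-3) = -3 + 18 = 15)
√(3 + z)*v(-4) - 32 = √(3 + 15)*(-4) - 32 = √18*(-4) - 32 = (3*√2)*(-4) - 32 = -12*√2 - 32 = -32 - 12*√2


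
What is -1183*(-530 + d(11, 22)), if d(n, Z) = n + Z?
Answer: 587951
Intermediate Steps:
d(n, Z) = Z + n
-1183*(-530 + d(11, 22)) = -1183*(-530 + (22 + 11)) = -1183*(-530 + 33) = -1183*(-497) = 587951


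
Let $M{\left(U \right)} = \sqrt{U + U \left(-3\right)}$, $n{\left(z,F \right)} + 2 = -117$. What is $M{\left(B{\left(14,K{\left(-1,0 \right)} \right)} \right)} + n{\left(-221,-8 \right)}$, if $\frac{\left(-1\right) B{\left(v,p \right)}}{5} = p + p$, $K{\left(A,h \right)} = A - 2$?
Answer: $-119 + 2 i \sqrt{15} \approx -119.0 + 7.746 i$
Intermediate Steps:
$n{\left(z,F \right)} = -119$ ($n{\left(z,F \right)} = -2 - 117 = -119$)
$K{\left(A,h \right)} = -2 + A$
$B{\left(v,p \right)} = - 10 p$ ($B{\left(v,p \right)} = - 5 \left(p + p\right) = - 5 \cdot 2 p = - 10 p$)
$M{\left(U \right)} = \sqrt{2} \sqrt{- U}$ ($M{\left(U \right)} = \sqrt{U - 3 U} = \sqrt{- 2 U} = \sqrt{2} \sqrt{- U}$)
$M{\left(B{\left(14,K{\left(-1,0 \right)} \right)} \right)} + n{\left(-221,-8 \right)} = \sqrt{2} \sqrt{- \left(-10\right) \left(-2 - 1\right)} - 119 = \sqrt{2} \sqrt{- \left(-10\right) \left(-3\right)} - 119 = \sqrt{2} \sqrt{\left(-1\right) 30} - 119 = \sqrt{2} \sqrt{-30} - 119 = \sqrt{2} i \sqrt{30} - 119 = 2 i \sqrt{15} - 119 = -119 + 2 i \sqrt{15}$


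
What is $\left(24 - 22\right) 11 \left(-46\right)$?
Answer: $-1012$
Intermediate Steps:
$\left(24 - 22\right) 11 \left(-46\right) = 2 \cdot 11 \left(-46\right) = 22 \left(-46\right) = -1012$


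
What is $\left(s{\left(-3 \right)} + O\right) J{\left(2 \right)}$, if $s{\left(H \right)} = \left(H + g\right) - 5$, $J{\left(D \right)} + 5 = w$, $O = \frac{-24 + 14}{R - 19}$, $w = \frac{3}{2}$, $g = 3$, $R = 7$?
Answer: $\frac{175}{12} \approx 14.583$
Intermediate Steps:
$w = \frac{3}{2}$ ($w = 3 \cdot \frac{1}{2} = \frac{3}{2} \approx 1.5$)
$O = \frac{5}{6}$ ($O = \frac{-24 + 14}{7 - 19} = - \frac{10}{-12} = \left(-10\right) \left(- \frac{1}{12}\right) = \frac{5}{6} \approx 0.83333$)
$J{\left(D \right)} = - \frac{7}{2}$ ($J{\left(D \right)} = -5 + \frac{3}{2} = - \frac{7}{2}$)
$s{\left(H \right)} = -2 + H$ ($s{\left(H \right)} = \left(H + 3\right) - 5 = \left(3 + H\right) - 5 = -2 + H$)
$\left(s{\left(-3 \right)} + O\right) J{\left(2 \right)} = \left(\left(-2 - 3\right) + \frac{5}{6}\right) \left(- \frac{7}{2}\right) = \left(-5 + \frac{5}{6}\right) \left(- \frac{7}{2}\right) = \left(- \frac{25}{6}\right) \left(- \frac{7}{2}\right) = \frac{175}{12}$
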